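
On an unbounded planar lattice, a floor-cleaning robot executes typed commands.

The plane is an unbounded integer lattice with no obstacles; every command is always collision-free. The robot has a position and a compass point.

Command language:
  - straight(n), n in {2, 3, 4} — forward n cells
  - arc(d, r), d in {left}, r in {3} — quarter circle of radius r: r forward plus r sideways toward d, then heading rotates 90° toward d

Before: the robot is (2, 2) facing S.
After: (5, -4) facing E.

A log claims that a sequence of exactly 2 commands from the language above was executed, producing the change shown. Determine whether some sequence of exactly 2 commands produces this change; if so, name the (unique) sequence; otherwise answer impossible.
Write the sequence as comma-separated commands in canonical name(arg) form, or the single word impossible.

straight(3), arc(left, 3)

key: cell and facing (now E) both changed — the 2 commands mix motion and turning
begin: (2, 2) facing S
[1] after straight(3): (2, -1) facing S
[2] after arc(left, 3): (5, -4) facing E
no other 2-command option fits: unique.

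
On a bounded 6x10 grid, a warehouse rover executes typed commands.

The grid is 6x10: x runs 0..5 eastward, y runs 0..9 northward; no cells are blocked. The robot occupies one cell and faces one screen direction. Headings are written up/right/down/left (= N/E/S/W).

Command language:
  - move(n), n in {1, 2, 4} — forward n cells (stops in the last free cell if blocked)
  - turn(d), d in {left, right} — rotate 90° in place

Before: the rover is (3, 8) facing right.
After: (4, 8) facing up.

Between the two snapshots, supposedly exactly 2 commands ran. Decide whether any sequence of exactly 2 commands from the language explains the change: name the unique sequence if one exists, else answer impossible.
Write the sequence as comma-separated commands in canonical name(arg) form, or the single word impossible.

key: cell and facing (now N) both changed — the 2 commands mix motion and turning
initial: (3, 8) facing right
1. move(1) → (4, 8) facing right
2. turn(left) → (4, 8) facing up
all 25 alternatives checked — unique.

move(1), turn(left)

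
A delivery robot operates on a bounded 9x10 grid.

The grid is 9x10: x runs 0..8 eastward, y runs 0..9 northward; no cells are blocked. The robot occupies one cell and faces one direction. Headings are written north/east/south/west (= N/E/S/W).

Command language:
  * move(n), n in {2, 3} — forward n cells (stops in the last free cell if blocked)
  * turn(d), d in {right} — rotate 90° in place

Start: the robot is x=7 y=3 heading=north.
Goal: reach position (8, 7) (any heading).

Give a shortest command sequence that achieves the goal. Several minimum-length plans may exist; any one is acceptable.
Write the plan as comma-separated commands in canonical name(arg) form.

start: x=7 y=3 heading=north
[1] after move(2): x=7 y=5 heading=north
[2] after move(2): x=7 y=7 heading=north
[3] after turn(right): x=7 y=7 heading=east
[4] after move(2): x=8 y=7 heading=east
minimal: 4 command(s), checked below 4.

move(2), move(2), turn(right), move(2)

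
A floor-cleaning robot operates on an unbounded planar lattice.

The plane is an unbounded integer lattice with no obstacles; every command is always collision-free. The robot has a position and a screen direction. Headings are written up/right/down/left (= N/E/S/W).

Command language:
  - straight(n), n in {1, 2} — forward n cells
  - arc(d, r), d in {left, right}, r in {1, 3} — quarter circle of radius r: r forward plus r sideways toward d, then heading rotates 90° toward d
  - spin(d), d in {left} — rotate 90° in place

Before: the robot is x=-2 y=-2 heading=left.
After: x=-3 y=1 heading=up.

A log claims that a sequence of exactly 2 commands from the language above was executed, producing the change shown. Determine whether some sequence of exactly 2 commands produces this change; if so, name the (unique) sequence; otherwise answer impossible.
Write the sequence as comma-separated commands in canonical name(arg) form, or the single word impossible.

key: cell and facing (now N) both changed — the 2 commands mix motion and turning
begin: x=-2 y=-2 heading=left
1. arc(right, 1) → x=-3 y=-1 heading=up
2. straight(2) → x=-3 y=1 heading=up
uniquely the one of 49 2-step routes that fits.

arc(right, 1), straight(2)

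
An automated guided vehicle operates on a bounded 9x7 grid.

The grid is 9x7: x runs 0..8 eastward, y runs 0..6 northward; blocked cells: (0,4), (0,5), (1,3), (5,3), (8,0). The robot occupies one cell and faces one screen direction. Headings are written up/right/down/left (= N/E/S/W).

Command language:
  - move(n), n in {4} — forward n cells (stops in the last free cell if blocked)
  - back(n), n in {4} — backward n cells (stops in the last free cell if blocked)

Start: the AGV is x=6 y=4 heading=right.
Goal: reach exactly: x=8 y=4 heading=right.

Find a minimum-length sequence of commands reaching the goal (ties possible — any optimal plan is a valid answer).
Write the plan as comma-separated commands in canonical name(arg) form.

from: x=6 y=4 heading=right
1. move(4) → x=8 y=4 heading=right
nothing shorter than 1 reaches the goal.

move(4)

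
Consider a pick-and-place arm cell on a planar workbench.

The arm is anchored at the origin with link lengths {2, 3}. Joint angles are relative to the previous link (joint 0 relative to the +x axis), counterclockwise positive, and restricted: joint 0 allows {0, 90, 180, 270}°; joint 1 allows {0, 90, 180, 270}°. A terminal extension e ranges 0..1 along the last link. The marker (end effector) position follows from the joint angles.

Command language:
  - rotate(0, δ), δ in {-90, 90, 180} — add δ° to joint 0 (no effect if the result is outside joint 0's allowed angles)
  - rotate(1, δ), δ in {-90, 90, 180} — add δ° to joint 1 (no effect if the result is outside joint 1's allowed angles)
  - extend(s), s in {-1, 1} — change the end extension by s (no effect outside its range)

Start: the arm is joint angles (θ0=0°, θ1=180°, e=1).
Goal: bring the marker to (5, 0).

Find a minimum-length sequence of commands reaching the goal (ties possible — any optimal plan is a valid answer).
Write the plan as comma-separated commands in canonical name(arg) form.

t0: joint angles (θ0=0°, θ1=180°, e=1)
1. extend(-1) → joint angles (θ0=0°, θ1=180°, e=0)
2. rotate(1, 180) → joint angles (θ0=0°, θ1=0°, e=0)
minimal: 2 command(s), checked below 2.

extend(-1), rotate(1, 180)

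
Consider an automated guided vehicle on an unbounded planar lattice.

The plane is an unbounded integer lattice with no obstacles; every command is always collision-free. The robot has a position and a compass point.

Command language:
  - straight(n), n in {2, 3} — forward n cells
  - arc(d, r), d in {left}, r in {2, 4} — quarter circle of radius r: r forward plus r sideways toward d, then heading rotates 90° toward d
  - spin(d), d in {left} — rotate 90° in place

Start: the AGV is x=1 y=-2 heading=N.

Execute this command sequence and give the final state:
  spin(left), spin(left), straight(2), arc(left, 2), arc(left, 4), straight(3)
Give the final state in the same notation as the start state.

initial: x=1 y=-2 heading=N
[1] after spin(left): x=1 y=-2 heading=W
[2] after spin(left): x=1 y=-2 heading=S
[3] after straight(2): x=1 y=-4 heading=S
[4] after arc(left, 2): x=3 y=-6 heading=E
[5] after arc(left, 4): x=7 y=-2 heading=N
[6] after straight(3): x=7 y=1 heading=N

x=7 y=1 heading=N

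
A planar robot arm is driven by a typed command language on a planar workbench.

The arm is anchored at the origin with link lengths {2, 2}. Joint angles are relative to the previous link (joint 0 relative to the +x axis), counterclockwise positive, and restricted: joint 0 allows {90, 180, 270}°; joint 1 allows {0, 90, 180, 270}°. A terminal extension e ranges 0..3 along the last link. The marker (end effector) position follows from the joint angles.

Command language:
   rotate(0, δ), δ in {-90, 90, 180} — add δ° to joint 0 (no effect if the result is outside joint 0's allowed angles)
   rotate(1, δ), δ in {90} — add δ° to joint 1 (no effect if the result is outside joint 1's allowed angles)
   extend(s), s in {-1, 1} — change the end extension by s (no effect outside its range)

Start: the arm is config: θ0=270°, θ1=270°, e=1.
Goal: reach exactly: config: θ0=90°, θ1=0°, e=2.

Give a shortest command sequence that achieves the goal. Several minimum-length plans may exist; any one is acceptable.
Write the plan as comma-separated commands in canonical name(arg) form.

rotate(0, 180), extend(1), rotate(1, 90)

from: config: θ0=270°, θ1=270°, e=1
1. rotate(0, 180) → config: θ0=90°, θ1=270°, e=1
2. extend(1) → config: θ0=90°, θ1=270°, e=2
3. rotate(1, 90) → config: θ0=90°, θ1=0°, e=2
minimal: 3 command(s), checked below 3.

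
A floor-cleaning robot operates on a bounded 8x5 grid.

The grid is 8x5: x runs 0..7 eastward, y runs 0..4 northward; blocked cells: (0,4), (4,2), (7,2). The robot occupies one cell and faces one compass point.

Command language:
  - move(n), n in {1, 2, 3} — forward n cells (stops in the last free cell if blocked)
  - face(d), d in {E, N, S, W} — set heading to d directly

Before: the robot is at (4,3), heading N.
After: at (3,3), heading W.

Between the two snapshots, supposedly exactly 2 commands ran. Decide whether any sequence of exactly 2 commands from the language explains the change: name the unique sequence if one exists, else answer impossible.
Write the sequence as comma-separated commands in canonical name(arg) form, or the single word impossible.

face(W), move(1)

key: order matters: swapping face(W) and move(1) lands elsewhere
from: at (4,3), heading N
t=1 face(W) ⇒ at (4,3), heading W
t=2 move(1) ⇒ at (3,3), heading W
all 49 alternatives checked — unique.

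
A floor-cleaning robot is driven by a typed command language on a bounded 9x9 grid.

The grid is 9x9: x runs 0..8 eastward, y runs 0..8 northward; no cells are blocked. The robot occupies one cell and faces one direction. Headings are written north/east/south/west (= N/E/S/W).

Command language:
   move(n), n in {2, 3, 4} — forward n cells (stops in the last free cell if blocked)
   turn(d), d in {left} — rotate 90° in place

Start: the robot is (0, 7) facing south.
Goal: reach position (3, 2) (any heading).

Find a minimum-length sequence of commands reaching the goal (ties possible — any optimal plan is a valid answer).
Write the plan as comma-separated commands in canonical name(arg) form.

move(2), move(3), turn(left), move(3)

initial: (0, 7) facing south
1. move(2) → (0, 5) facing south
2. move(3) → (0, 2) facing south
3. turn(left) → (0, 2) facing east
4. move(3) → (3, 2) facing east
shorter routes all fall short; 4 is best.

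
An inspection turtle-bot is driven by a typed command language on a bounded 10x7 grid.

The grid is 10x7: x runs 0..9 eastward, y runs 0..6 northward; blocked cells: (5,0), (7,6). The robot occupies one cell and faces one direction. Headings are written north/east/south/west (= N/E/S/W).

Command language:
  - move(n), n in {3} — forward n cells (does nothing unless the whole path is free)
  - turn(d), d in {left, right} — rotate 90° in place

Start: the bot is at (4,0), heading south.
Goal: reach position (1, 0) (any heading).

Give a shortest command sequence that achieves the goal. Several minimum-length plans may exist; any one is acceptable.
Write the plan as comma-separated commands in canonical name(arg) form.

begin: at (4,0), heading south
1. turn(right) → at (4,0), heading west
2. move(3) → at (1,0), heading west
nothing shorter than 2 reaches the goal.

turn(right), move(3)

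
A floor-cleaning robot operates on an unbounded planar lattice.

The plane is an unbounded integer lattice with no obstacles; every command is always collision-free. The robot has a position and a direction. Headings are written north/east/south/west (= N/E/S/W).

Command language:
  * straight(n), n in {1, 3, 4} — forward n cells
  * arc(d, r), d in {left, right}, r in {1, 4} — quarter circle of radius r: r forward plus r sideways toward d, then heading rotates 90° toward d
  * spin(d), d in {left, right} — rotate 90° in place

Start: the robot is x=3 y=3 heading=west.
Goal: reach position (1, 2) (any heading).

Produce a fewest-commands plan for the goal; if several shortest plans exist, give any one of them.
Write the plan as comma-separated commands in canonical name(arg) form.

straight(1), arc(left, 1)

initial: x=3 y=3 heading=west
step 1 (straight(1)): x=2 y=3 heading=west
step 2 (arc(left, 1)): x=1 y=2 heading=south
no 1-step plan works, so 2 is optimal.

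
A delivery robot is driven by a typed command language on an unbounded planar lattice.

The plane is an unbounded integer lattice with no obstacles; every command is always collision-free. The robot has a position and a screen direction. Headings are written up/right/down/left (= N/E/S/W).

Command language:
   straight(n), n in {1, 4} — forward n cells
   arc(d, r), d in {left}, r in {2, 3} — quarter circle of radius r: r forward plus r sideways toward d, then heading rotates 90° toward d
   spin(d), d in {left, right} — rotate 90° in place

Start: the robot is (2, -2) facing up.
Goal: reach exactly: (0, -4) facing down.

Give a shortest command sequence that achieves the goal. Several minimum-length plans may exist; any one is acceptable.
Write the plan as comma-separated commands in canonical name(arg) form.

initial: (2, -2) facing up
1. spin(left) → (2, -2) facing left
2. arc(left, 2) → (0, -4) facing down
minimal: 2 command(s), checked below 2.

spin(left), arc(left, 2)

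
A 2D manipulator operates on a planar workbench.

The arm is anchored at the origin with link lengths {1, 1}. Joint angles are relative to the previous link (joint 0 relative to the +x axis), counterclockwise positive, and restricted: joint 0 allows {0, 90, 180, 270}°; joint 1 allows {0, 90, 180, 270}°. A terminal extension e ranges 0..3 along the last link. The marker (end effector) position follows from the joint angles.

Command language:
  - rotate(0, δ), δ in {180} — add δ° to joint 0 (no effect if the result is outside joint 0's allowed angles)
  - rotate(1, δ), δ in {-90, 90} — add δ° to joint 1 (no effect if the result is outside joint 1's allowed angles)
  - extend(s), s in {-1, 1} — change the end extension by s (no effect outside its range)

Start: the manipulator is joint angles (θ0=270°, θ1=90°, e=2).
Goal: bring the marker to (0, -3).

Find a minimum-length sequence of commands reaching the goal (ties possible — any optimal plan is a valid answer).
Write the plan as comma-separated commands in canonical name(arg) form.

rotate(1, -90), extend(-1)

begin: joint angles (θ0=270°, θ1=90°, e=2)
step 1 (rotate(1, -90)): joint angles (θ0=270°, θ1=0°, e=2)
step 2 (extend(-1)): joint angles (θ0=270°, θ1=0°, e=1)
minimal: 2 command(s), checked below 2.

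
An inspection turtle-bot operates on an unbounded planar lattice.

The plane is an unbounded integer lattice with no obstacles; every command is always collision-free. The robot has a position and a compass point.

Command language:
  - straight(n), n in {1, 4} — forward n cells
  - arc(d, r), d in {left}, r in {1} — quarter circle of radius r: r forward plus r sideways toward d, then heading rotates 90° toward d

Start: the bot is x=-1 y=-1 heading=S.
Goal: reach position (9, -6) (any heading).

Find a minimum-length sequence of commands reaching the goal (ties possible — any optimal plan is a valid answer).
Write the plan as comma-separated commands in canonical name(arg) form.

straight(4), arc(left, 1), straight(4), straight(4), straight(1)

initial: x=-1 y=-1 heading=S
t=1 straight(4) ⇒ x=-1 y=-5 heading=S
t=2 arc(left, 1) ⇒ x=0 y=-6 heading=E
t=3 straight(4) ⇒ x=4 y=-6 heading=E
t=4 straight(4) ⇒ x=8 y=-6 heading=E
t=5 straight(1) ⇒ x=9 y=-6 heading=E
minimal: 5 command(s), checked below 5.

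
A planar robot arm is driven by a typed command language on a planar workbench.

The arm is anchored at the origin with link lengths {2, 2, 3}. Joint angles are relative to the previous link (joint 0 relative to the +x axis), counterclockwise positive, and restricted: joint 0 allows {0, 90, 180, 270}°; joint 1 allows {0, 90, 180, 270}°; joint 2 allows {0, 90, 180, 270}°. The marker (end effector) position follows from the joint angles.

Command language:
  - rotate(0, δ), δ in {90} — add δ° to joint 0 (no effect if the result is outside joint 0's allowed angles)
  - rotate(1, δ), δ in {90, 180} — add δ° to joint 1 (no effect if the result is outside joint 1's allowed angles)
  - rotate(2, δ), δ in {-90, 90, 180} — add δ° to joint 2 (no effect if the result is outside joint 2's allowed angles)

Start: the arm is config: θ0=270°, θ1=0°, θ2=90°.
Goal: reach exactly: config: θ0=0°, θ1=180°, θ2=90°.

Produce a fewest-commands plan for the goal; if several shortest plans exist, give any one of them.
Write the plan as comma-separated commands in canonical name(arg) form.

t0: config: θ0=270°, θ1=0°, θ2=90°
step 1 (rotate(1, 180)): config: θ0=270°, θ1=180°, θ2=90°
step 2 (rotate(0, 90)): config: θ0=0°, θ1=180°, θ2=90°
shorter routes all fall short; 2 is best.

rotate(1, 180), rotate(0, 90)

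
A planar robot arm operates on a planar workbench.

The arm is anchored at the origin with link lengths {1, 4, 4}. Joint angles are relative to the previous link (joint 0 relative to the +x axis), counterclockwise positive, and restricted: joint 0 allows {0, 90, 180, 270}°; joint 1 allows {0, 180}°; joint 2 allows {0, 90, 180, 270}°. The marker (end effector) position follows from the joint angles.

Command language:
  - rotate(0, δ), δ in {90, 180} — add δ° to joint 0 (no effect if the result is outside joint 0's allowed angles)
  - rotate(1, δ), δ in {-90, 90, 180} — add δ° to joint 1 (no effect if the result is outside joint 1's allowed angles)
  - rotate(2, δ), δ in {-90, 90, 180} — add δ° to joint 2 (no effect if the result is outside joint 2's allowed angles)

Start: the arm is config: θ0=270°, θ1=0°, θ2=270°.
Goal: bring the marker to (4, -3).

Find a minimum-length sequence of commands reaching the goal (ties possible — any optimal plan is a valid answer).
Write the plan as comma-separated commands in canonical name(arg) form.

from: config: θ0=270°, θ1=0°, θ2=270°
t=1 rotate(2, 180) ⇒ config: θ0=270°, θ1=0°, θ2=90°
t=2 rotate(1, 180) ⇒ config: θ0=270°, θ1=180°, θ2=90°
t=3 rotate(0, 180) ⇒ config: θ0=90°, θ1=180°, θ2=90°
no 2-step plan works, so 3 is optimal.

rotate(2, 180), rotate(1, 180), rotate(0, 180)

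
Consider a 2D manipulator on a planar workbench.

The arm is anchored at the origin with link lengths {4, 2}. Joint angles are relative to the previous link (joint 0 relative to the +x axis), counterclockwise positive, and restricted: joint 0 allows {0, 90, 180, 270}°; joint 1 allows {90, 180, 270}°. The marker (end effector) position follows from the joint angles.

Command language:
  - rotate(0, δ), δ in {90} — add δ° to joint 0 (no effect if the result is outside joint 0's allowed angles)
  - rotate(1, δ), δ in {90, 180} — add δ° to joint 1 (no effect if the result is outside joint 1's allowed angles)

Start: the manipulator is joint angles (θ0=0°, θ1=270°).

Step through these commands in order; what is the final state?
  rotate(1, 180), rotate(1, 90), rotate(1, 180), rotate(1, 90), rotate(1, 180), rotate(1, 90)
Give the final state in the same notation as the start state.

joint angles (θ0=0°, θ1=180°)

t0: joint angles (θ0=0°, θ1=270°)
t=1 rotate(1, 180) ⇒ joint angles (θ0=0°, θ1=90°)
t=2 rotate(1, 90) ⇒ joint angles (θ0=0°, θ1=180°)
t=3 rotate(1, 180) ⇒ joint angles (θ0=0°, θ1=180°)
t=4 rotate(1, 90) ⇒ joint angles (θ0=0°, θ1=270°)
t=5 rotate(1, 180) ⇒ joint angles (θ0=0°, θ1=90°)
t=6 rotate(1, 90) ⇒ joint angles (θ0=0°, θ1=180°)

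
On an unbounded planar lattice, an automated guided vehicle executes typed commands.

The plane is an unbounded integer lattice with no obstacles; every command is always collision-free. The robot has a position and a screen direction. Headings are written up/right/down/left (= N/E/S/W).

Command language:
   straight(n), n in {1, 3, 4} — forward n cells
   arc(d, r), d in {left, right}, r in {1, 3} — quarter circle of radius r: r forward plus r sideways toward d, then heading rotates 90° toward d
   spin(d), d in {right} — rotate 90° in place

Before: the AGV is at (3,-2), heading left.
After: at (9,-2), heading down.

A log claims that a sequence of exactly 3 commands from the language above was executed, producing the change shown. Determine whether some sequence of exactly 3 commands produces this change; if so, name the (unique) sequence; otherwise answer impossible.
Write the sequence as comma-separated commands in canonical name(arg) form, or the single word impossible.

key: cell and facing (now S) both changed — the 3 commands mix motion and turning
begin: at (3,-2), heading left
1. spin(right) → at (3,-2), heading up
2. arc(right, 3) → at (6,1), heading right
3. arc(right, 3) → at (9,-2), heading down
all 512 alternatives checked — unique.

spin(right), arc(right, 3), arc(right, 3)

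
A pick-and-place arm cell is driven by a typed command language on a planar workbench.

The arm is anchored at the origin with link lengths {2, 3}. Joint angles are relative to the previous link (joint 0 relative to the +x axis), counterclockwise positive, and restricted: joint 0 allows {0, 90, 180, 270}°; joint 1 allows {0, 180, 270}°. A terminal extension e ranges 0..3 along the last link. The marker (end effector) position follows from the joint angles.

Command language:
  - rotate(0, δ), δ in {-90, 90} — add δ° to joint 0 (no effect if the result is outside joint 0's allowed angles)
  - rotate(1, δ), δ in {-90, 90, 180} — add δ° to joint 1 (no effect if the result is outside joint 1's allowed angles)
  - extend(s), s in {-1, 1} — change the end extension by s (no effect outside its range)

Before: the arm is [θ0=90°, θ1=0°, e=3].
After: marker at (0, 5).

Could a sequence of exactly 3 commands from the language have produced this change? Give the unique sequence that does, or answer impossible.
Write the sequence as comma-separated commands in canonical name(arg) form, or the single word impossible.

extend(-1), extend(-1), extend(-1)

t0: [θ0=90°, θ1=0°, e=3]
t=1 extend(-1) ⇒ [θ0=90°, θ1=0°, e=2]
t=2 extend(-1) ⇒ [θ0=90°, θ1=0°, e=1]
t=3 extend(-1) ⇒ [θ0=90°, θ1=0°, e=0]
no rival 3-sequence matches.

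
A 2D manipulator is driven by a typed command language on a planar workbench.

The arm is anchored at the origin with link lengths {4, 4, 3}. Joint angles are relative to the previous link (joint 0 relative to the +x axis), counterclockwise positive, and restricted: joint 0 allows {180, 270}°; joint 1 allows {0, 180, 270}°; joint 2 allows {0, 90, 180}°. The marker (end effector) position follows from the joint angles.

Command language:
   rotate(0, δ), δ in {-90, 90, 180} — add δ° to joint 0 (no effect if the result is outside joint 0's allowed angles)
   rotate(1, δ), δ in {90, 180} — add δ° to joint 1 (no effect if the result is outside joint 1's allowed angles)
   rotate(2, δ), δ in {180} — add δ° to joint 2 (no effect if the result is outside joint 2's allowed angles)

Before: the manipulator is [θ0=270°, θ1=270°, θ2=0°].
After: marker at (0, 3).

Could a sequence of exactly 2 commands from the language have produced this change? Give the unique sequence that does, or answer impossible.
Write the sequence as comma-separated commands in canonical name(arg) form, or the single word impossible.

rotate(1, 90), rotate(1, 180)

key: order matters: swapping rotate(1, 90) and rotate(1, 180) lands elsewhere
from: [θ0=270°, θ1=270°, θ2=0°]
1. rotate(1, 90) → [θ0=270°, θ1=0°, θ2=0°]
2. rotate(1, 180) → [θ0=270°, θ1=180°, θ2=0°]
all 36 alternatives checked — unique.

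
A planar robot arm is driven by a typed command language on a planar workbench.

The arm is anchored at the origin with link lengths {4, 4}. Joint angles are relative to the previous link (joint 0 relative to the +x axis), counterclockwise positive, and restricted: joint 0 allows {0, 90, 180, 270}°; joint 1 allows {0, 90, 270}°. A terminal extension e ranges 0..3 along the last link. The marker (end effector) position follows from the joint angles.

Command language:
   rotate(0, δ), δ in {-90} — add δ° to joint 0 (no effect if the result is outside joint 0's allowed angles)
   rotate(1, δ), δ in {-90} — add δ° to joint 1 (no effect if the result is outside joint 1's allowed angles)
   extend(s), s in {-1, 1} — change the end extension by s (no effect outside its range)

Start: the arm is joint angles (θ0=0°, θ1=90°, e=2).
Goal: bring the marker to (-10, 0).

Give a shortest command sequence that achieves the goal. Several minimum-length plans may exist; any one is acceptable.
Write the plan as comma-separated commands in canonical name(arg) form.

rotate(0, -90), rotate(0, -90), rotate(1, -90)

begin: joint angles (θ0=0°, θ1=90°, e=2)
step 1 (rotate(0, -90)): joint angles (θ0=270°, θ1=90°, e=2)
step 2 (rotate(0, -90)): joint angles (θ0=180°, θ1=90°, e=2)
step 3 (rotate(1, -90)): joint angles (θ0=180°, θ1=0°, e=2)
shorter routes all fall short; 3 is best.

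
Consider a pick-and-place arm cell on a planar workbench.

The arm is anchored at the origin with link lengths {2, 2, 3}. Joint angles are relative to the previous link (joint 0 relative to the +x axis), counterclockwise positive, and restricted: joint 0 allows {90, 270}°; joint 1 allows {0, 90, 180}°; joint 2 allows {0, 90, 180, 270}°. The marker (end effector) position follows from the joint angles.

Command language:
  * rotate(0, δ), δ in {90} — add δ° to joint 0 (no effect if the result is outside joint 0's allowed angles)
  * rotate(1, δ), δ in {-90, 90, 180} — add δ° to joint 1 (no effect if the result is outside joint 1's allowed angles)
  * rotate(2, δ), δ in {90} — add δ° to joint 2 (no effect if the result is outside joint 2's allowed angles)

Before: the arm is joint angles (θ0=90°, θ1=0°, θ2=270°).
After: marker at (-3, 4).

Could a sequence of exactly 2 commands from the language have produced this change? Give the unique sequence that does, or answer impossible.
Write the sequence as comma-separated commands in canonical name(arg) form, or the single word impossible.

from: joint angles (θ0=90°, θ1=0°, θ2=270°)
[1] after rotate(2, 90): joint angles (θ0=90°, θ1=0°, θ2=0°)
[2] after rotate(2, 90): joint angles (θ0=90°, θ1=0°, θ2=90°)
uniquely the one of 25 2-step routes that fits.

rotate(2, 90), rotate(2, 90)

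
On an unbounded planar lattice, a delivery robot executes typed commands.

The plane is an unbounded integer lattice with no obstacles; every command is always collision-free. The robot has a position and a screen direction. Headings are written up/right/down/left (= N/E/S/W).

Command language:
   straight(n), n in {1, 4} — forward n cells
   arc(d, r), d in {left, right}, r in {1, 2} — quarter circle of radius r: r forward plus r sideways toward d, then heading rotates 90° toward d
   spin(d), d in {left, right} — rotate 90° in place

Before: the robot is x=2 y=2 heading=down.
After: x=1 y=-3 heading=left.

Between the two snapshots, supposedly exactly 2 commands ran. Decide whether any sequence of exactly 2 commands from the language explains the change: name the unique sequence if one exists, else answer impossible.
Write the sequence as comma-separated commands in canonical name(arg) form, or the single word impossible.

key: running arc(right, 1) before straight(4) would end elsewhere — order is forced
t0: x=2 y=2 heading=down
[1] after straight(4): x=2 y=-2 heading=down
[2] after arc(right, 1): x=1 y=-3 heading=left
all 64 alternatives checked — unique.

straight(4), arc(right, 1)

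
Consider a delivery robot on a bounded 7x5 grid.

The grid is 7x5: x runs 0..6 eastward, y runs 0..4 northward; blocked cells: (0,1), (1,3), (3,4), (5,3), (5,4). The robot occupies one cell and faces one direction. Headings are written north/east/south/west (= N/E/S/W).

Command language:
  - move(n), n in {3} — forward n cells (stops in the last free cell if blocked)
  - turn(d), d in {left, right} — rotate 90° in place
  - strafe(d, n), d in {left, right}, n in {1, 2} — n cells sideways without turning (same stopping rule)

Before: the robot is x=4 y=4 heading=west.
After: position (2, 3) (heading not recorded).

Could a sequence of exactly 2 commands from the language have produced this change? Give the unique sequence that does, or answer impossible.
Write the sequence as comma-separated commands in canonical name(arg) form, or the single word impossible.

key: running move(3) before strafe(left, 1) would end elsewhere — order is forced
t0: x=4 y=4 heading=west
[1] after strafe(left, 1): x=4 y=3 heading=west
[2] after move(3): x=2 y=3 heading=west
no other 2-command option fits: unique.

strafe(left, 1), move(3)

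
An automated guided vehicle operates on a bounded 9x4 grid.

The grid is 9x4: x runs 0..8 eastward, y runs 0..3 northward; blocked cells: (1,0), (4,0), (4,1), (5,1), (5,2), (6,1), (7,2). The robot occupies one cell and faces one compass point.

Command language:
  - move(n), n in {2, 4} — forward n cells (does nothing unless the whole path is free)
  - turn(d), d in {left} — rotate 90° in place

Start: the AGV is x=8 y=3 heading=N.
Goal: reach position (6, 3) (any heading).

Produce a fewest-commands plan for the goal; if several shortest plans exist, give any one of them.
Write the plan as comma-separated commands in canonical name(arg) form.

begin: x=8 y=3 heading=N
step 1 (turn(left)): x=8 y=3 heading=W
step 2 (move(2)): x=6 y=3 heading=W
no 1-step plan works, so 2 is optimal.

turn(left), move(2)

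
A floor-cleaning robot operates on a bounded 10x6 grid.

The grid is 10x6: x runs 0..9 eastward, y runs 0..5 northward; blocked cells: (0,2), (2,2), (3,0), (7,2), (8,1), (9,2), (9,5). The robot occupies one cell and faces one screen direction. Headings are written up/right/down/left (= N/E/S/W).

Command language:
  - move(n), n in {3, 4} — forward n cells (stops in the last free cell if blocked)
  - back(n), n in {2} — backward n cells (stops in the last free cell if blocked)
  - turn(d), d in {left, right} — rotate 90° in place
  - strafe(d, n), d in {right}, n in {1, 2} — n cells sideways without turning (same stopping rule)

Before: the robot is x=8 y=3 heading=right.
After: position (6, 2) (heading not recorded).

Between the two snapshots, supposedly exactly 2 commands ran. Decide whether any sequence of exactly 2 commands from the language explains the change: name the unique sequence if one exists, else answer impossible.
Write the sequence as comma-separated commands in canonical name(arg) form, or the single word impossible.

back(2), strafe(right, 1)

key: order matters: swapping back(2) and strafe(right, 1) lands elsewhere
from: x=8 y=3 heading=right
t=1 back(2) ⇒ x=6 y=3 heading=right
t=2 strafe(right, 1) ⇒ x=6 y=2 heading=right
no rival 2-sequence matches.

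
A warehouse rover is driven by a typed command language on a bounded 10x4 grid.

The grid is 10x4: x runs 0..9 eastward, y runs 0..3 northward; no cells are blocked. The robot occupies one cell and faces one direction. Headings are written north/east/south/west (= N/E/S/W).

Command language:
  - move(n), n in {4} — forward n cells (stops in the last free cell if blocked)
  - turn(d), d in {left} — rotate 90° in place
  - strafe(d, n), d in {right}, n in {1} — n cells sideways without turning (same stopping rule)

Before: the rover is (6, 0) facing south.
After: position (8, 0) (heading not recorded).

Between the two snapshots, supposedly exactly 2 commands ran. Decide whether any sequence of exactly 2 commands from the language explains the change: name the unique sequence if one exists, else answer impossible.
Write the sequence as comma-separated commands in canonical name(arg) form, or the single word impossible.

impossible

all 9 sequences checked — none match.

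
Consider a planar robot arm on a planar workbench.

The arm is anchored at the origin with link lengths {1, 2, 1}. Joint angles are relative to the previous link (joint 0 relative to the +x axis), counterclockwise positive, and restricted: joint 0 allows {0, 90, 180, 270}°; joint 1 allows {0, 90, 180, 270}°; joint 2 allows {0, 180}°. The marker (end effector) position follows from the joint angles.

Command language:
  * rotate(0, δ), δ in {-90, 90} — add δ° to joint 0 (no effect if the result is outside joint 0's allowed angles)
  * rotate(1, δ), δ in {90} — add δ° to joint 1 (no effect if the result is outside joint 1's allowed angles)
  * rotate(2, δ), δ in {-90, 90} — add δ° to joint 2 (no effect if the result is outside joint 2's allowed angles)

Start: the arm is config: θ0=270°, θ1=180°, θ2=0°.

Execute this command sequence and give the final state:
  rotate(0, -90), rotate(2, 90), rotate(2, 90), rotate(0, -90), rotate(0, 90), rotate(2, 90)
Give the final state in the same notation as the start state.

start: config: θ0=270°, θ1=180°, θ2=0°
t=1 rotate(0, -90) ⇒ config: θ0=180°, θ1=180°, θ2=0°
t=2 rotate(2, 90) ⇒ config: θ0=180°, θ1=180°, θ2=0°
t=3 rotate(2, 90) ⇒ config: θ0=180°, θ1=180°, θ2=0°
t=4 rotate(0, -90) ⇒ config: θ0=90°, θ1=180°, θ2=0°
t=5 rotate(0, 90) ⇒ config: θ0=180°, θ1=180°, θ2=0°
t=6 rotate(2, 90) ⇒ config: θ0=180°, θ1=180°, θ2=0°

config: θ0=180°, θ1=180°, θ2=0°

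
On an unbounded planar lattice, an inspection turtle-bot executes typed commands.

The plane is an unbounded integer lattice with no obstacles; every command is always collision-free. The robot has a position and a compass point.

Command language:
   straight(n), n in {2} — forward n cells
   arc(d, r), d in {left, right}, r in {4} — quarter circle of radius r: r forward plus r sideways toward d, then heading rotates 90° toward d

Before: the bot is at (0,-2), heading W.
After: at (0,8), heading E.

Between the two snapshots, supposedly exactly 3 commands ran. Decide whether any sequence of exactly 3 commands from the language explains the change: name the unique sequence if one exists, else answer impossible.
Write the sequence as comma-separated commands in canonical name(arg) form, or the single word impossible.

arc(right, 4), straight(2), arc(right, 4)

key: position moved to (0,8) AND the heading swung to E — translation plus rotation needed
begin: at (0,-2), heading W
step 1 (arc(right, 4)): at (-4,2), heading N
step 2 (straight(2)): at (-4,4), heading N
step 3 (arc(right, 4)): at (0,8), heading E
no rival 3-sequence matches.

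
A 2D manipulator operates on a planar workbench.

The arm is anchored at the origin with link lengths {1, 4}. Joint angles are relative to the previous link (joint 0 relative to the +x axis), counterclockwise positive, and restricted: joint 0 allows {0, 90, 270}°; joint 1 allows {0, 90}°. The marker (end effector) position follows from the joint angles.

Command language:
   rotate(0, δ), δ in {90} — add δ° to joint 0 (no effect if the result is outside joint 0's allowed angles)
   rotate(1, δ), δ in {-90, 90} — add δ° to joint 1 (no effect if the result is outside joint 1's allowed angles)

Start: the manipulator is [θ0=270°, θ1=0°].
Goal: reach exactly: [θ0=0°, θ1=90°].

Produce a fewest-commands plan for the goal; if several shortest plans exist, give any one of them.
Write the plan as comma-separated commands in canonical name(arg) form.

t0: [θ0=270°, θ1=0°]
[1] after rotate(1, 90): [θ0=270°, θ1=90°]
[2] after rotate(0, 90): [θ0=0°, θ1=90°]
nothing shorter than 2 reaches the goal.

rotate(1, 90), rotate(0, 90)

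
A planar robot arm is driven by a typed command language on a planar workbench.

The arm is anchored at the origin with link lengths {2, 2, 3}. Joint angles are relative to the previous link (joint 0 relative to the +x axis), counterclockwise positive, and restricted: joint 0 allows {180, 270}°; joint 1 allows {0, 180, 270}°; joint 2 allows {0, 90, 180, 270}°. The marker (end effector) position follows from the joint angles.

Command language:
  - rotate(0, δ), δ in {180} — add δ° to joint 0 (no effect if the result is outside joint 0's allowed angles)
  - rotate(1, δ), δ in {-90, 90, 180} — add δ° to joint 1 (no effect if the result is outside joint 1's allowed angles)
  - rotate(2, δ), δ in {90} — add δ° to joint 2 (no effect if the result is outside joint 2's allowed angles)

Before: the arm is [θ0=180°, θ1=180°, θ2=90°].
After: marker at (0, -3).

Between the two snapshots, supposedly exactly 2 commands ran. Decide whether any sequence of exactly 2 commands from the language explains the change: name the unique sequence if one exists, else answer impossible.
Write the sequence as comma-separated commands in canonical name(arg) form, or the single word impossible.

start: [θ0=180°, θ1=180°, θ2=90°]
1. rotate(2, 90) → [θ0=180°, θ1=180°, θ2=180°]
2. rotate(2, 90) → [θ0=180°, θ1=180°, θ2=270°]
uniquely the one of 25 2-step routes that fits.

rotate(2, 90), rotate(2, 90)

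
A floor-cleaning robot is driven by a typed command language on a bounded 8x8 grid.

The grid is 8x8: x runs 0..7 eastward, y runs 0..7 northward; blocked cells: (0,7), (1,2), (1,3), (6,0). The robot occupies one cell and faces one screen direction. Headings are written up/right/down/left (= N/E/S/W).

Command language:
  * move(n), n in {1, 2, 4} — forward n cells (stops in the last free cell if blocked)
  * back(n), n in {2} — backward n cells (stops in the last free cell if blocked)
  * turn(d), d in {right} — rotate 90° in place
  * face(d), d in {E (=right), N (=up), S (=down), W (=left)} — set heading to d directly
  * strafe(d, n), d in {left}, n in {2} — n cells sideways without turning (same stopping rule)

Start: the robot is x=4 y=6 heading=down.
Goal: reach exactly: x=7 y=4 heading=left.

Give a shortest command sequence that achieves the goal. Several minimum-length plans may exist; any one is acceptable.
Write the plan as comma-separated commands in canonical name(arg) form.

move(2), turn(right), back(2), back(2)

initial: x=4 y=6 heading=down
1. move(2) → x=4 y=4 heading=down
2. turn(right) → x=4 y=4 heading=left
3. back(2) → x=6 y=4 heading=left
4. back(2) → x=7 y=4 heading=left
nothing shorter than 4 reaches the goal.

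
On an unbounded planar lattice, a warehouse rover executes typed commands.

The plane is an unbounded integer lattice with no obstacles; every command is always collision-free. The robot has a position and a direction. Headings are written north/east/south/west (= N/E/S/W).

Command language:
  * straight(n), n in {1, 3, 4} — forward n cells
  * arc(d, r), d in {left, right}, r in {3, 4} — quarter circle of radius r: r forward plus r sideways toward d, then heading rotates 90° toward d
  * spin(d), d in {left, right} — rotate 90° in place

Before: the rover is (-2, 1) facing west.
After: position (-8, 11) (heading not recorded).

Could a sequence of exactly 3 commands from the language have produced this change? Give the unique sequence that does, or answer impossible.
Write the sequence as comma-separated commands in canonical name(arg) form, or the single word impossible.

arc(right, 3), straight(4), arc(left, 3)

key: running arc(left, 3) before arc(right, 3) would end elsewhere — order is forced
start: (-2, 1) facing west
step 1 (arc(right, 3)): (-5, 4) facing north
step 2 (straight(4)): (-5, 8) facing north
step 3 (arc(left, 3)): (-8, 11) facing west
all 729 alternatives checked — unique.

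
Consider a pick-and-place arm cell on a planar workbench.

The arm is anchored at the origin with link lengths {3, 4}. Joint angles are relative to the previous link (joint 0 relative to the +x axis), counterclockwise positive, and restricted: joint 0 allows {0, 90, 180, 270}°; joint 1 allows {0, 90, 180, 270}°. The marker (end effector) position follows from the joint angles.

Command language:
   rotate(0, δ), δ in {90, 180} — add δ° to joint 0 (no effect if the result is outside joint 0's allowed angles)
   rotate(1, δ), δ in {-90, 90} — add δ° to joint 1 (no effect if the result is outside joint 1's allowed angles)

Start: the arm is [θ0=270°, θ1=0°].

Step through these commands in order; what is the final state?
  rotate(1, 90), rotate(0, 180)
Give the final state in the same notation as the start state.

t0: [θ0=270°, θ1=0°]
t=1 rotate(1, 90) ⇒ [θ0=270°, θ1=90°]
t=2 rotate(0, 180) ⇒ [θ0=90°, θ1=90°]

[θ0=90°, θ1=90°]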